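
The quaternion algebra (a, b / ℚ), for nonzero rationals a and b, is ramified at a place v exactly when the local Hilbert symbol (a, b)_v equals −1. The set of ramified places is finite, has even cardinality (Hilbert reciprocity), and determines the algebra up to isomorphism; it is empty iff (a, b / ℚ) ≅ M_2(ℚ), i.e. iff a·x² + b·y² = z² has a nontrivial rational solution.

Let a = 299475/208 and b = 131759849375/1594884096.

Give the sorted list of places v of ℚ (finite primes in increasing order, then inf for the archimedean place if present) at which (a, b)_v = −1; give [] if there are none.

[2, 7, 13, 17]

(a, b) ≡ (143, 119) mod (ℚ^×)²; places V = {2, 3, 5, 7, 11, 13, 17, ∞}.
(a,b)_3: α=2, u≡2; β=-2, v≡2 (mod 3); (2|3)=-1, (2|3)=-1; sign (−1)^0·-1^-2·-1^2 = +1.
(a,b)_13: α=-1, u≡11; β=-2, v≡8 (mod 13); (11|13)=-1, (8|13)=-1; sign (−1)^0·-1^-2·-1^-1 = -1.
(a,b)_17: α=0, u≡5; β=1, v≡11 (mod 17); (5|17)=-1, (11|17)=-1; sign (−1)^0·-1^1·-1^0 = -1.
(a,b)_2: α=-4, β=-20; u≡7, v≡7 (mod 8); ε(u)ε(v)=1·1, αω(v)=-4·0, βω(u)=-20·0; sum ≡ 1  ⇒  -1.
(a,b)_7: α=0, u≡3; β=1, v≡6 (mod 7); (3|7)=-1, (6|7)=-1; sign (−1)^0·-1^1·-1^0 = -1.
(a,b)_∞: sgn(143)=+, sgn(119)=+, so +1.
(a,b)_5: α=2, u≡3; β=4, v≡4 (mod 5); (3|5)=-1, (4|5)=+1; sign (−1)^0·-1^4·+1^2 = +1.
(a,b)_11: α=3, u≡6; β=6, v≡5 (mod 11); (6|11)=-1, (5|11)=+1; sign (−1)^0·-1^6·+1^3 = +1.
Ram(143, 119) = {2, 7, 13, 17}; no ℚ_2-point on the conic.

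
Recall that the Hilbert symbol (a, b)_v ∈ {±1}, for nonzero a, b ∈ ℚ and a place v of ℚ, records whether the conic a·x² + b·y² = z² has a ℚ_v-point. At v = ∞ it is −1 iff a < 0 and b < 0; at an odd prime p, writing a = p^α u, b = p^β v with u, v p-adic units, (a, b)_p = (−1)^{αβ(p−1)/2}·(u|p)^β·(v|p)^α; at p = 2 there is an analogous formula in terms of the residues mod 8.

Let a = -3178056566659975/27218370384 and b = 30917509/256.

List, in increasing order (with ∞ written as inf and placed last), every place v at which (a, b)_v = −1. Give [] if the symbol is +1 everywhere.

Mod squares: a ≡ -899, b ≡ 106981. Check v ∈ {∞, 2, 3, 5, 7, 11, 13, 17, 23, 29, 31, 37}.
v=5: a=5^2·(≡4), b=5^0·(≡4) mod 5; (4|5)=+1, (4|5)=+1; (−1)^{2·0·2}·(+1)^0·(+1)^2 = +1.
v=29: a=29^-1·(≡18), b=29^1·(≡7) mod 29; (18|29)=-1, (7|29)=+1; (−1)^{-1·1·14}·(-1)^1·(+1)^-1 = -1.
v=31: a=31^1·(≡5), b=31^1·(≡28) mod 31; (5|31)=+1, (28|31)=+1; (−1)^{1·1·15}·(+1)^1·(+1)^1 = -1.
v=7: a=7^4·(≡1), b=7^1·(≡1) mod 7; (1|7)=+1, (1|7)=+1; (−1)^{4·1·3}·(+1)^1·(+1)^4 = +1.
v=13: a=13^2·(≡6), b=13^0·(≡10) mod 13; (6|13)=-1, (10|13)=+1; (−1)^{2·0·6}·(-1)^0·(+1)^2 = +1.
v=3: a=3^-4·(≡1), b=3^0·(≡1) mod 3; (1|3)=+1, (1|3)=+1; (−1)^{-4·0·1}·(+1)^0·(+1)^-4 = +1.
v=17: a=17^4·(≡13), b=17^3·(≡3) mod 17; (13|17)=+1, (3|17)=-1; (−1)^{4·3·8}·(+1)^3·(-1)^4 = +1.
v=∞: -899 < 0 and 106981 > 0  ⇒  (a,b)_∞ = +1.
v=2: v_2(a)=-4, v_2(b)=-8; units ≡ 5, 5 (mod 8); ε·ε+αω+βω = 0·0+-4·1+-8·1 ≡ 0  ⇒  (a,b)_2 = +1.
v=11: a=11^2·(≡3), b=11^0·(≡6) mod 11; (3|11)=+1, (6|11)=-1; (−1)^{2·0·5}·(+1)^0·(-1)^2 = +1.
v=37: a=37^-2·(≡34), b=37^0·(≡8) mod 37; (34|37)=+1, (8|37)=-1; (−1)^{-2·0·18}·(+1)^0·(-1)^-2 = +1.
v=23: a=23^-2·(≡19), b=23^0·(≡4) mod 23; (19|23)=-1, (4|23)=+1; (−1)^{-2·0·11}·(-1)^0·(+1)^-2 = +1.
Ram(-899, 106981) = {29, 31}; no ℚ_29-point on the conic.

[29, 31]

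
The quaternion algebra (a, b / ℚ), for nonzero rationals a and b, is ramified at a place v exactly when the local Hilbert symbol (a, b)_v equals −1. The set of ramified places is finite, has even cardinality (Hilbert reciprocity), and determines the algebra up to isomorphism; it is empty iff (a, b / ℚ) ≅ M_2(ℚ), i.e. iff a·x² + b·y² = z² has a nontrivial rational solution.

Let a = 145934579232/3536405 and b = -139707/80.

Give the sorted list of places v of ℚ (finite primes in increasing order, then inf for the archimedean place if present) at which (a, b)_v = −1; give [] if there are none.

(a, b) ≡ (173290, -215) mod (ℚ^×)²; places V = {2, 3, 5, 13, 19, 29, 31, 43, ∞}.
(a,b)_5: α=-1, u≡2; β=-1, v≡3 (mod 5); (2|5)=-1, (3|5)=-1; sign (−1)^0·-1^-1·-1^-1 = +1.
(a,b)_3: α=6, u≡1; β=2, v≡1 (mod 3); (1|3)=+1, (1|3)=+1; sign (−1)^0·+1^2·+1^6 = +1.
(a,b)_19: α=2, u≡10; β=2, v≡3 (mod 19); (10|19)=-1, (3|19)=-1; sign (−1)^0·-1^2·-1^2 = +1.
(a,b)_∞: sgn(173290)=+, sgn(-215)=−, so +1.
(a,b)_43: α=1, u≡36; β=1, v≡4 (mod 43); (36|43)=+1, (4|43)=+1; sign (−1)^1·+1^1·+1^1 = -1.
(a,b)_31: α=1, u≡4; β=0, v≡4 (mod 31); (4|31)=+1, (4|31)=+1; sign (−1)^0·+1^0·+1^1 = +1.
(a,b)_13: α=1, u≡2; β=0, v≡2 (mod 13); (2|13)=-1, (2|13)=-1; sign (−1)^0·-1^0·-1^1 = -1.
(a,b)_2: α=5, β=-4; u≡5, v≡1 (mod 8); ε(u)ε(v)=0·0, αω(v)=5·0, βω(u)=-4·1; sum ≡ 0  ⇒  +1.
(a,b)_29: α=-4, u≡12; β=0, v≡2 (mod 29); (12|29)=-1, (2|29)=-1; sign (−1)^0·-1^0·-1^-4 = +1.
(173290, -215 / ℚ) ramifies at {13, 43}: a division algebra.

[13, 43]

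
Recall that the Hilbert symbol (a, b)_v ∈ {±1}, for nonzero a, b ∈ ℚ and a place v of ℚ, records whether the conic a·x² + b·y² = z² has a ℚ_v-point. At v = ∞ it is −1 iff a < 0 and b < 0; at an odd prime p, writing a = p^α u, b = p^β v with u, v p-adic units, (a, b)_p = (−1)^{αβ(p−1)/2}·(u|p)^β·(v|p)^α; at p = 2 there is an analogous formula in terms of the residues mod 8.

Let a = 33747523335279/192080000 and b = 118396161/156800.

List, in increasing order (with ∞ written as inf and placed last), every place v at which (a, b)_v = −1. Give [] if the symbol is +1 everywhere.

(a, b) ≡ (782, 2) mod (ℚ^×)²; places V = {2, 3, 5, 7, 13, 17, 23, 31, ∞}.
(a,b)_13: α=2, u≡8; β=2, v≡11 (mod 13); (8|13)=-1, (11|13)=-1; sign (−1)^0·-1^2·-1^2 = +1.
(a,b)_17: α=1, u≡10; β=0, v≡2 (mod 17); (10|17)=-1, (2|17)=+1; sign (−1)^0·-1^0·+1^1 = +1.
(a,b)_2: α=-7, β=-7; u≡7, v≡1 (mod 8); ε(u)ε(v)=1·0, αω(v)=-7·0, βω(u)=-7·0; sum ≡ 0  ⇒  +1.
(a,b)_3: α=12, u≡2; β=6, v≡2 (mod 3); (2|3)=-1, (2|3)=-1; sign (−1)^0·-1^6·-1^12 = +1.
(a,b)_5: α=-4, u≡3; β=-2, v≡3 (mod 5); (3|5)=-1, (3|5)=-1; sign (−1)^0·-1^-2·-1^-4 = +1.
(a,b)_31: α=2, u≡20; β=2, v≡19 (mod 31); (20|31)=+1, (19|31)=+1; sign (−1)^0·+1^2·+1^2 = +1.
(a,b)_23: α=1, u≡21; β=0, v≡3 (mod 23); (21|23)=-1, (3|23)=+1; sign (−1)^0·-1^0·+1^1 = +1.
(a,b)_∞: sgn(782)=+, sgn(2)=+, so +1.
(a,b)_7: α=-4, u≡3; β=-2, v≡2 (mod 7); (3|7)=-1, (2|7)=+1; sign (−1)^0·-1^-2·+1^-4 = +1.
Every local symbol is +1, so the conic 782·x² + 2·y² = z² has ℚ_v-points for all v and hence a ℚ-point; (a, b / ℚ) ≅ M_2(ℚ).

[]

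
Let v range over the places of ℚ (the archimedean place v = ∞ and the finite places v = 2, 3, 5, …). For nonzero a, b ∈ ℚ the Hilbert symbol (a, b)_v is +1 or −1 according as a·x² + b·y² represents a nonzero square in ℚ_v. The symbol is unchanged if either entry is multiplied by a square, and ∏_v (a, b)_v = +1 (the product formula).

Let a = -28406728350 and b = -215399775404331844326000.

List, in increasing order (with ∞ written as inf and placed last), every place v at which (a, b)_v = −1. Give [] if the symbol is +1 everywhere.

[11, inf]

Mod squares: a ≡ -14, b ≡ -15015. Check v ∈ {∞, 2, 3, 5, 7, 11, 13}.
v=∞: -14 < 0 and -15015 < 0  ⇒  (a,b)_∞ = -1.
v=13: a=13^2·(≡3), b=13^5·(≡5) mod 13; (3|13)=+1, (5|13)=-1; (−1)^{2·5·6}·(+1)^5·(-1)^2 = +1.
v=5: a=5^2·(≡1), b=5^3·(≡2) mod 5; (1|5)=+1, (2|5)=-1; (−1)^{2·3·2}·(+1)^3·(-1)^2 = +1.
v=3: a=3^4·(≡1), b=3^7·(≡2) mod 3; (1|3)=+1, (2|3)=-1; (−1)^{4·7·1}·(+1)^7·(-1)^4 = +1.
v=11: a=11^2·(≡6), b=11^5·(≡2) mod 11; (6|11)=-1, (2|11)=-1; (−1)^{2·5·5}·(-1)^5·(-1)^2 = -1.
v=2: v_2(a)=1, v_2(b)=4; units ≡ 1, 1 (mod 8); ε·ε+αω+βω = 0·0+1·0+4·0 ≡ 0  ⇒  (a,b)_2 = +1.
v=7: a=7^3·(≡6), b=7^7·(≡2) mod 7; (6|7)=-1, (2|7)=+1; (−1)^{3·7·3}·(-1)^7·(+1)^3 = +1.
(-14, -15015 / ℚ) ramifies at {11, ∞}: a division algebra.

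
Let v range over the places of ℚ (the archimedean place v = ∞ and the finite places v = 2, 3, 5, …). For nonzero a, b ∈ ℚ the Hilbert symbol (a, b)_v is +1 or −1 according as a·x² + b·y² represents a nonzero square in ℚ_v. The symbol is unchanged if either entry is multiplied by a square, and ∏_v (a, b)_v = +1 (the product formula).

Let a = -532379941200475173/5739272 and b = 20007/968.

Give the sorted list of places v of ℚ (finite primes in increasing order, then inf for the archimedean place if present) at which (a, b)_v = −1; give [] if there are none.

[3, 19]

Mod squares: a ≡ -3306, b ≡ 494. Check v ∈ {∞, 2, 3, 7, 11, 13, 19, 23, 29}.
v=3: a=3^11·(≡2), b=3^4·(≡2) mod 3; (2|3)=-1, (2|3)=-1; (−1)^{11·4·1}·(-1)^4·(-1)^11 = -1.
v=29: a=29^1·(≡11), b=29^0·(≡5) mod 29; (11|29)=-1, (5|29)=+1; (−1)^{1·0·14}·(-1)^0·(+1)^1 = +1.
v=2: v_2(a)=-3, v_2(b)=-3; units ≡ 3, 7 (mod 8); ε·ε+αω+βω = 1·1+-3·0+-3·1 ≡ 0  ⇒  (a,b)_2 = +1.
v=11: a=11^-4·(≡9), b=11^-2·(≡8) mod 11; (9|11)=+1, (8|11)=-1; (−1)^{-4·-2·5}·(+1)^-2·(-1)^-4 = +1.
v=19: a=19^3·(≡16), b=19^1·(≡11) mod 19; (16|19)=+1, (11|19)=+1; (−1)^{3·1·9}·(+1)^1·(+1)^3 = -1.
v=7: a=7^-2·(≡5), b=7^0·(≡4) mod 7; (5|7)=-1, (4|7)=+1; (−1)^{-2·0·3}·(-1)^0·(+1)^-2 = +1.
v=∞: -3306 < 0 and 494 > 0  ⇒  (a,b)_∞ = +1.
v=13: a=13^4·(≡1), b=13^1·(≡3) mod 13; (1|13)=+1, (3|13)=+1; (−1)^{4·1·6}·(+1)^1·(+1)^4 = +1.
v=23: a=23^2·(≡8), b=23^0·(≡10) mod 23; (8|23)=+1, (10|23)=-1; (−1)^{2·0·11}·(+1)^0·(-1)^2 = +1.
|Ram(-3306, 494)| = 2, even; anisotropic at {3, 19}.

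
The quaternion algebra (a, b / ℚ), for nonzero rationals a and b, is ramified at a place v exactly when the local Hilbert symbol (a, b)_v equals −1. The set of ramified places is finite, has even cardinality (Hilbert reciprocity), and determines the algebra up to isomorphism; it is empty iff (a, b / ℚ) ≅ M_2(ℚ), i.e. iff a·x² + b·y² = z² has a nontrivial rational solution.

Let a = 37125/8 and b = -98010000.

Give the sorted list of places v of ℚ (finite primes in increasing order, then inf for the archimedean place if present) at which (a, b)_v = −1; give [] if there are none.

[3, 11]

(a, b) ≡ (330, -1) mod (ℚ^×)²; places V = {2, 3, 5, 11, ∞}.
(a,b)_∞: sgn(330)=+, sgn(-1)=−, so +1.
(a,b)_5: α=3, u≡4; β=4, v≡4 (mod 5); (4|5)=+1, (4|5)=+1; sign (−1)^0·+1^4·+1^3 = +1.
(a,b)_11: α=1, u≡8; β=2, v≡7 (mod 11); (8|11)=-1, (7|11)=-1; sign (−1)^0·-1^2·-1^1 = -1.
(a,b)_3: α=3, u≡2; β=4, v≡2 (mod 3); (2|3)=-1, (2|3)=-1; sign (−1)^0·-1^4·-1^3 = -1.
(a,b)_2: α=-3, β=4; u≡5, v≡7 (mod 8); ε(u)ε(v)=0·1, αω(v)=-3·0, βω(u)=4·1; sum ≡ 0  ⇒  +1.
Ram(330, -1) = {3, 11}; no ℚ_3-point on the conic.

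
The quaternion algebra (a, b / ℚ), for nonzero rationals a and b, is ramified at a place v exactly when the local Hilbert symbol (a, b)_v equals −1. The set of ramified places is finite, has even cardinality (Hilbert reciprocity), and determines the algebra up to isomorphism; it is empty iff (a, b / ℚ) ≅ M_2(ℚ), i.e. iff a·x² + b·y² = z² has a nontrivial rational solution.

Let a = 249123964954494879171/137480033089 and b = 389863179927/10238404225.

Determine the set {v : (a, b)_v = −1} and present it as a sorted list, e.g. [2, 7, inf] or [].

(a, b) ≡ (19, 247) mod (ℚ^×)²; places V = {2, 3, 5, 7, 13, 17, 19, 23, 41, 47, 59, ∞}.
(a,b)_2: α=0, β=0; u≡3, v≡7 (mod 8); ε(u)ε(v)=1·1, αω(v)=0·0, βω(u)=0·1; sum ≡ 1  ⇒  -1.
(a,b)_59: α=0, u≡21; β=-2, v≡23 (mod 59); (21|59)=+1, (23|59)=-1; sign (−1)^0·+1^-2·-1^0 = +1.
(a,b)_13: α=2, u≡2; β=1, v≡11 (mod 13); (2|13)=-1, (11|13)=-1; sign (−1)^0·-1^1·-1^2 = -1.
(a,b)_17: α=2, u≡16; β=2, v≡15 (mod 17); (16|17)=+1, (15|17)=+1; sign (−1)^0·+1^2·+1^2 = +1.
(a,b)_23: α=-2, u≡19; β=0, v≡17 (mod 23); (19|23)=-1, (17|23)=-1; sign (−1)^0·-1^0·-1^-2 = +1.
(a,b)_5: α=0, u≡4; β=-2, v≡3 (mod 5); (4|5)=+1, (3|5)=-1; sign (−1)^0·+1^-2·-1^0 = +1.
(a,b)_∞: sgn(19)=+, sgn(247)=+, so +1.
(a,b)_3: α=6, u≡1; β=2, v≡1 (mod 3); (1|3)=+1, (1|3)=+1; sign (−1)^0·+1^2·+1^6 = +1.
(a,b)_47: α=-2, u≡33; β=0, v≡34 (mod 47); (33|47)=-1, (34|47)=+1; sign (−1)^0·-1^0·+1^-2 = +1.
(a,b)_19: α=5, u≡6; β=3, v≡14 (mod 19); (6|19)=+1, (14|19)=-1; sign (−1)^1·+1^3·-1^5 = +1.
(a,b)_41: α=4, u≡38; β=2, v≡25 (mod 41); (38|41)=-1, (25|41)=+1; sign (−1)^0·-1^2·+1^4 = +1.
(a,b)_7: α=-6, u≡3; β=-6, v≡4 (mod 7); (3|7)=-1, (4|7)=+1; sign (−1)^0·-1^-6·+1^-6 = +1.
(19, 247 / ℚ) ramifies at {2, 13}: a division algebra.

[2, 13]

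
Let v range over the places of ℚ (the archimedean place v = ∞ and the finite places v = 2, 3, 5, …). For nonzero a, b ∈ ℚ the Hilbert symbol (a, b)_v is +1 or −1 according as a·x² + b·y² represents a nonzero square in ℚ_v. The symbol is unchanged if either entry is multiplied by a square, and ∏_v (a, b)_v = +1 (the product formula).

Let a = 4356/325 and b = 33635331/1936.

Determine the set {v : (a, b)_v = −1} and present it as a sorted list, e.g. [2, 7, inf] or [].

[13, 37]

(a, b) ≡ (13, 46139) mod (ℚ^×)²; places V = {2, 3, 5, 11, 13, 29, 37, 43, ∞}.
(a,b)_29: α=0, u≡1; β=1, v≡23 (mod 29); (1|29)=+1, (23|29)=+1; sign (−1)^0·+1^1·+1^0 = +1.
(a,b)_11: α=2, u≡6; β=-2, v≡3 (mod 11); (6|11)=-1, (3|11)=+1; sign (−1)^0·-1^-2·+1^2 = +1.
(a,b)_3: α=2, u≡1; β=6, v≡2 (mod 3); (1|3)=+1, (2|3)=-1; sign (−1)^0·+1^6·-1^2 = +1.
(a,b)_∞: sgn(13)=+, sgn(46139)=+, so +1.
(a,b)_13: α=-1, u≡12; β=0, v≡11 (mod 13); (12|13)=+1, (11|13)=-1; sign (−1)^0·+1^0·-1^-1 = -1.
(a,b)_43: α=0, u≡31; β=1, v≡4 (mod 43); (31|43)=+1, (4|43)=+1; sign (−1)^0·+1^1·+1^0 = +1.
(a,b)_5: α=-2, u≡2; β=0, v≡1 (mod 5); (2|5)=-1, (1|5)=+1; sign (−1)^0·-1^0·+1^-2 = +1.
(a,b)_37: α=0, u≡29; β=1, v≡7 (mod 37); (29|37)=-1, (7|37)=+1; sign (−1)^0·-1^1·+1^0 = -1.
(a,b)_2: α=2, β=-4; u≡5, v≡3 (mod 8); ε(u)ε(v)=0·1, αω(v)=2·1, βω(u)=-4·1; sum ≡ 0  ⇒  +1.
|Ram(13, 46139)| = 2, even; anisotropic at {13, 37}.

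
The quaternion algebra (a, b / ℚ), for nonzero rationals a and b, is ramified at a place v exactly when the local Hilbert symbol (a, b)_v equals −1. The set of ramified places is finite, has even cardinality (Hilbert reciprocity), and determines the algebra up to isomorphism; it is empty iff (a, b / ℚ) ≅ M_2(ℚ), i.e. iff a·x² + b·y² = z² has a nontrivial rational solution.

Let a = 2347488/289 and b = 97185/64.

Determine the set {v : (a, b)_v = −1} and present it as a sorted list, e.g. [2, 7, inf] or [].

[3, 5, 11, 31]

Mod squares: a ≡ 16302, b ≡ 97185. Check v ∈ {∞, 2, 3, 5, 11, 13, 17, 19, 31}.
v=31: a=31^0·(≡23), b=31^1·(≡2) mod 31; (23|31)=-1, (2|31)=+1; (−1)^{0·1·15}·(-1)^1·(+1)^0 = -1.
v=13: a=13^1·(≡2), b=13^0·(≡3) mod 13; (2|13)=-1, (3|13)=+1; (−1)^{1·0·6}·(-1)^0·(+1)^1 = +1.
v=2: v_2(a)=5, v_2(b)=-6; units ≡ 7, 1 (mod 8); ε·ε+αω+βω = 1·0+5·0+-6·0 ≡ 0  ⇒  (a,b)_2 = +1.
v=19: a=19^1·(≡13), b=19^1·(≡6) mod 19; (13|19)=-1, (6|19)=+1; (−1)^{1·1·9}·(-1)^1·(+1)^1 = +1.
v=17: a=17^-2·(≡9), b=17^0·(≡1) mod 17; (9|17)=+1, (1|17)=+1; (−1)^{-2·0·8}·(+1)^0·(+1)^-2 = +1.
v=∞: 16302 > 0 and 97185 > 0  ⇒  (a,b)_∞ = +1.
v=11: a=11^1·(≡10), b=11^1·(≡10) mod 11; (10|11)=-1, (10|11)=-1; (−1)^{1·1·5}·(-1)^1·(-1)^1 = -1.
v=5: a=5^0·(≡2), b=5^1·(≡3) mod 5; (2|5)=-1, (3|5)=-1; (−1)^{0·1·2}·(-1)^1·(-1)^0 = -1.
v=3: a=3^3·(≡1), b=3^1·(≡1) mod 3; (1|3)=+1, (1|3)=+1; (−1)^{3·1·1}·(+1)^1·(+1)^3 = -1.
(16302, 97185 / ℚ) ramifies at {3, 5, 11, 31}: a division algebra.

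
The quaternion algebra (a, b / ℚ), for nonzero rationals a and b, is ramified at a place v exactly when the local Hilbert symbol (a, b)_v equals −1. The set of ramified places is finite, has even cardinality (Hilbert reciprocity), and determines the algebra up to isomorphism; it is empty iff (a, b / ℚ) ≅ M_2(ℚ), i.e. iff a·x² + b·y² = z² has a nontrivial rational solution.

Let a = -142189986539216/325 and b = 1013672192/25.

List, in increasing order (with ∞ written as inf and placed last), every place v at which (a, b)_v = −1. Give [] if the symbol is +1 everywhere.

[13, 23]

(a, b) ≡ (-53976377, 3959657) mod (ℚ^×)²; places V = {2, 5, 7, 11, 13, 17, 19, 23, 37, 41, ∞}.
(a,b)_13: α=-1, u≡5; β=1, v≡9 (mod 13); (5|13)=-1, (9|13)=+1; sign (−1)^0·-1^1·+1^-1 = -1.
(a,b)_41: α=1, u≡28; β=1, v≡17 (mod 41); (28|41)=-1, (17|41)=-1; sign (−1)^0·-1^1·-1^1 = +1.
(a,b)_11: α=2, u≡2; β=0, v≡9 (mod 11); (2|11)=-1, (9|11)=+1; sign (−1)^0·-1^0·+1^2 = +1.
(a,b)_23: α=1, u≡3; β=1, v≡6 (mod 23); (3|23)=+1, (6|23)=+1; sign (−1)^1·+1^1·+1^1 = -1.
(a,b)_5: α=-2, u≡3; β=-2, v≡2 (mod 5); (3|5)=-1, (2|5)=-1; sign (−1)^0·-1^-2·-1^-2 = +1.
(a,b)_37: α=1, u≡19; β=0, v≡7 (mod 37); (19|37)=-1, (7|37)=+1; sign (−1)^0·-1^0·+1^1 = +1.
(a,b)_2: α=4, β=8; u≡7, v≡1 (mod 8); ε(u)ε(v)=1·0, αω(v)=4·0, βω(u)=8·0; sum ≡ 0  ⇒  +1.
(a,b)_∞: sgn(-53976377)=−, sgn(3959657)=+, so +1.
(a,b)_19: α=2, u≡5; β=1, v≡7 (mod 19); (5|19)=+1, (7|19)=+1; sign (−1)^0·+1^1·+1^2 = +1.
(a,b)_17: α=1, u≡16; β=1, v≡9 (mod 17); (16|17)=+1, (9|17)=+1; sign (−1)^0·+1^1·+1^1 = +1.
(a,b)_7: α=3, u≡1; β=0, v≡2 (mod 7); (1|7)=+1, (2|7)=+1; sign (−1)^0·+1^0·+1^3 = +1.
(-53976377, 3959657 / ℚ) ramifies at {13, 23}: a division algebra.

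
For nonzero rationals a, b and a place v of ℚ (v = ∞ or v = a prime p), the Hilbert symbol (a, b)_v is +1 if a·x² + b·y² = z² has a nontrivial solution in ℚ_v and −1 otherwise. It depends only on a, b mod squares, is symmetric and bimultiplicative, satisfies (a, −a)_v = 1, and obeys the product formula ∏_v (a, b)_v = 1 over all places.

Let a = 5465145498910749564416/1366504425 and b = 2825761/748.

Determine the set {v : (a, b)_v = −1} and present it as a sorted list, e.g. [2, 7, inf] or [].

[7, 17]

Mod squares: a ≡ 462, b ≡ 187. Check v ∈ {∞, 2, 3, 5, 7, 11, 13, 17, 19, 23, 41}.
v=3: a=3^-5·(≡1), b=3^0·(≡1) mod 3; (1|3)=+1, (1|3)=+1; (−1)^{-5·0·1}·(+1)^0·(+1)^-5 = +1.
v=7: a=7^1·(≡5), b=7^0·(≡6) mod 7; (5|7)=-1, (6|7)=-1; (−1)^{1·0·3}·(-1)^0·(-1)^1 = -1.
v=∞: 462 > 0 and 187 > 0  ⇒  (a,b)_∞ = +1.
v=13: a=13^-2·(≡7), b=13^0·(≡6) mod 13; (7|13)=-1, (6|13)=-1; (−1)^{-2·0·6}·(-1)^0·(-1)^-2 = +1.
v=17: a=17^0·(≡6), b=17^-1·(≡14) mod 17; (6|17)=-1, (14|17)=-1; (−1)^{0·-1·8}·(-1)^-1·(-1)^0 = -1.
v=5: a=5^-2·(≡3), b=5^0·(≡2) mod 5; (3|5)=-1, (2|5)=-1; (−1)^{-2·0·2}·(-1)^0·(-1)^-2 = +1.
v=11: a=11^-3·(≡9), b=11^-1·(≡2) mod 11; (9|11)=+1, (2|11)=-1; (−1)^{-3·-1·5}·(+1)^-1·(-1)^-3 = +1.
v=41: a=41^8·(≡24), b=41^4·(≡37) mod 41; (24|41)=-1, (37|41)=+1; (−1)^{8·4·20}·(-1)^4·(+1)^8 = +1.
v=23: a=23^2·(≡4), b=23^0·(≡8) mod 23; (4|23)=+1, (8|23)=+1; (−1)^{2·0·11}·(+1)^0·(+1)^2 = +1.
v=2: v_2(a)=9, v_2(b)=-2; units ≡ 7, 3 (mod 8); ε·ε+αω+βω = 1·1+9·1+-2·0 ≡ 0  ⇒  (a,b)_2 = +1.
v=19: a=19^2·(≡5), b=19^0·(≡17) mod 19; (5|19)=+1, (17|19)=+1; (−1)^{2·0·9}·(+1)^0·(+1)^2 = +1.
(462, 187 / ℚ) ramifies at {7, 17}: a division algebra.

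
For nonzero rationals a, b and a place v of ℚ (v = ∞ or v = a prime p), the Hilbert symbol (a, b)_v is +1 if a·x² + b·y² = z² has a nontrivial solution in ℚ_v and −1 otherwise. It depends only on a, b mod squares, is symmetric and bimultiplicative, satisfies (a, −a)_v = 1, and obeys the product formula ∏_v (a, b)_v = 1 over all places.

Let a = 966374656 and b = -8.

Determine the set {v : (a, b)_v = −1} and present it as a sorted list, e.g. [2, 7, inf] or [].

[2, 13, 29, 31]

(a, b) ≡ (3774901, -2) mod (ℚ^×)²; places V = {2, 13, 17, 19, 29, 31, ∞}.
(a,b)_2: α=8, β=3; u≡5, v≡7 (mod 8); ε(u)ε(v)=0·1, αω(v)=8·0, βω(u)=3·1; sum ≡ 1  ⇒  -1.
(a,b)_31: α=1, u≡24; β=0, v≡23 (mod 31); (24|31)=-1, (23|31)=-1; sign (−1)^0·-1^0·-1^1 = -1.
(a,b)_29: α=1, u≡2; β=0, v≡21 (mod 29); (2|29)=-1, (21|29)=-1; sign (−1)^0·-1^0·-1^1 = -1.
(a,b)_13: α=1, u≡3; β=0, v≡5 (mod 13); (3|13)=+1, (5|13)=-1; sign (−1)^0·+1^0·-1^1 = -1.
(a,b)_∞: sgn(3774901)=+, sgn(-2)=−, so +1.
(a,b)_19: α=1, u≡2; β=0, v≡11 (mod 19); (2|19)=-1, (11|19)=+1; sign (−1)^0·-1^0·+1^1 = +1.
(a,b)_17: α=1, u≡16; β=0, v≡9 (mod 17); (16|17)=+1, (9|17)=+1; sign (−1)^0·+1^0·+1^1 = +1.
Ram(3774901, -2) = {2, 13, 29, 31}; no ℚ_2-point on the conic.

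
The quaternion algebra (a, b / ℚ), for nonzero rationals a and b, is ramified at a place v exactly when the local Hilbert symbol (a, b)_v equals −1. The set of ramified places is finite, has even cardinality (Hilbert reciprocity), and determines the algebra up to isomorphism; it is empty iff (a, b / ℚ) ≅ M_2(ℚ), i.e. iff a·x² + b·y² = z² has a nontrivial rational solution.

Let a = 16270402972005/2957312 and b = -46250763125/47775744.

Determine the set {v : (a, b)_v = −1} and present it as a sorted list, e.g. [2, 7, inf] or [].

(a, b) ≡ (64090, -629) mod (ℚ^×)²; places V = {2, 3, 5, 7, 13, 17, 19, 29, 37, ∞}.
(a,b)_17: α=1, u≡16; β=1, v≡14 (mod 17); (16|17)=+1, (14|17)=-1; sign (−1)^0·+1^1·-1^1 = -1.
(a,b)_29: α=3, u≡28; β=0, v≡7 (mod 29); (28|29)=+1, (7|29)=+1; sign (−1)^0·+1^0·+1^3 = +1.
(a,b)_13: α=1, u≡9; β=0, v≡6 (mod 13); (9|13)=+1, (6|13)=-1; sign (−1)^0·+1^0·-1^1 = -1.
(a,b)_2: α=-13, β=-16; u≡5, v≡3 (mod 8); ε(u)ε(v)=0·1, αω(v)=-13·1, βω(u)=-16·1; sum ≡ 1  ⇒  -1.
(a,b)_5: α=1, u≡3; β=4, v≡1 (mod 5); (3|5)=-1, (1|5)=+1; sign (−1)^0·-1^4·+1^1 = +1.
(a,b)_∞: sgn(64090)=+, sgn(-629)=−, so +1.
(a,b)_3: α=2, u≡1; β=-6, v≡1 (mod 3); (1|3)=+1, (1|3)=+1; sign (−1)^0·+1^-6·+1^2 = +1.
(a,b)_37: α=2, u≡24; β=1, v≡24 (mod 37); (24|37)=-1, (24|37)=-1; sign (−1)^0·-1^1·-1^2 = -1.
(a,b)_7: α=2, u≡6; β=6, v≡1 (mod 7); (6|7)=-1, (1|7)=+1; sign (−1)^0·-1^6·+1^2 = +1.
(a,b)_19: α=-2, u≡10; β=0, v≡5 (mod 19); (10|19)=-1, (5|19)=+1; sign (−1)^0·-1^0·+1^-2 = +1.
|Ram(64090, -629)| = 4, even; anisotropic at {2, 13, 17, 37}.

[2, 13, 17, 37]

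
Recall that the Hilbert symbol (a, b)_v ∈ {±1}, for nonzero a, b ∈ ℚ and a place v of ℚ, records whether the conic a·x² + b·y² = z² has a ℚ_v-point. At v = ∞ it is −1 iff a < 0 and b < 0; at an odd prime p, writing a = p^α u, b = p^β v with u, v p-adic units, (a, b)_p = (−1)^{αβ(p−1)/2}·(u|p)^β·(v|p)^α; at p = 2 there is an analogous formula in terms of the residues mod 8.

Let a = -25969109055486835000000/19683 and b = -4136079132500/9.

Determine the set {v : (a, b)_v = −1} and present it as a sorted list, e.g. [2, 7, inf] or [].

Mod squares: a ≡ -7905, b ≡ -5957. Check v ∈ {∞, 2, 3, 5, 7, 17, 23, 31, 37}.
v=23: a=23^2·(≡20), b=23^1·(≡11) mod 23; (20|23)=-1, (11|23)=-1; (−1)^{2·1·11}·(-1)^1·(-1)^2 = -1.
v=2: v_2(a)=6, v_2(b)=2; units ≡ 7, 3 (mod 8); ε·ε+αω+βω = 1·1+6·1+2·0 ≡ 1  ⇒  (a,b)_2 = -1.
v=31: a=31^3·(≡15), b=31^2·(≡6) mod 31; (15|31)=-1, (6|31)=-1; (−1)^{3·2·15}·(-1)^2·(-1)^3 = -1.
v=∞: -7905 < 0 and -5957 < 0  ⇒  (a,b)_∞ = -1.
v=17: a=17^3·(≡11), b=17^2·(≡10) mod 17; (11|17)=-1, (10|17)=-1; (−1)^{3·2·8}·(-1)^2·(-1)^3 = -1.
v=5: a=5^7·(≡4), b=5^4·(≡2) mod 5; (4|5)=+1, (2|5)=-1; (−1)^{7·4·2}·(+1)^4·(-1)^7 = -1.
v=7: a=7^2·(≡3), b=7^1·(≡6) mod 7; (3|7)=-1, (6|7)=-1; (−1)^{2·1·3}·(-1)^1·(-1)^2 = -1.
v=37: a=37^2·(≡29), b=37^1·(≡22) mod 37; (29|37)=-1, (22|37)=-1; (−1)^{2·1·18}·(-1)^1·(-1)^2 = -1.
v=3: a=3^-9·(≡2), b=3^-2·(≡1) mod 3; (2|3)=-1, (1|3)=+1; (−1)^{-9·-2·1}·(-1)^-2·(+1)^-9 = +1.
|Ram(-7905, -5957)| = 8, even; anisotropic at {2, 5, 7, 17, 23, 31, 37, ∞}.

[2, 5, 7, 17, 23, 31, 37, inf]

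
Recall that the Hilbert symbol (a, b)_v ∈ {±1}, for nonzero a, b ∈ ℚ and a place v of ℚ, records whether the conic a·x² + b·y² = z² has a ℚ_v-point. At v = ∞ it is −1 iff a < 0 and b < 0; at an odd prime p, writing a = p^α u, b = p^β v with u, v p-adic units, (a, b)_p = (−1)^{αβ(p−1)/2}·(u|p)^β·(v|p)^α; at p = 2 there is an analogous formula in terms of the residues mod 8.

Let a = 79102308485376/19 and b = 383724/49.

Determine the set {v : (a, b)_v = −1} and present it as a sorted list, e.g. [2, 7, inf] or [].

[2, 19, 23, 31]

(a, b) ≡ (230299, 10659) mod (ℚ^×)²; places V = {2, 3, 7, 11, 17, 19, 23, 31, ∞}.
(a,b)_∞: sgn(230299)=+, sgn(10659)=+, so +1.
(a,b)_17: α=3, u≡2; β=1, v≡2 (mod 17); (2|17)=+1, (2|17)=+1; sign (−1)^0·+1^1·+1^3 = +1.
(a,b)_3: α=6, u≡1; β=3, v≡1 (mod 3); (1|3)=+1, (1|3)=+1; sign (−1)^0·+1^3·+1^6 = +1.
(a,b)_19: α=-1, u≡3; β=1, v≡12 (mod 19); (3|19)=-1, (12|19)=-1; sign (−1)^1·-1^1·-1^-1 = -1.
(a,b)_7: α=0, u≡3; β=-2, v≡5 (mod 7); (3|7)=-1, (5|7)=-1; sign (−1)^0·-1^-2·-1^0 = +1.
(a,b)_11: α=2, u≡9; β=1, v≡5 (mod 11); (9|11)=+1, (5|11)=+1; sign (−1)^0·+1^1·+1^2 = +1.
(a,b)_23: α=1, u≡9; β=0, v≡5 (mod 23); (9|23)=+1, (5|23)=-1; sign (−1)^0·+1^0·-1^1 = -1.
(a,b)_31: α=1, u≡4; β=0, v≡21 (mod 31); (4|31)=+1, (21|31)=-1; sign (−1)^0·+1^0·-1^1 = -1.
(a,b)_2: α=8, β=2; u≡3, v≡3 (mod 8); ε(u)ε(v)=1·1, αω(v)=8·1, βω(u)=2·1; sum ≡ 1  ⇒  -1.
(230299, 10659 / ℚ) ramifies at {2, 19, 23, 31}: a division algebra.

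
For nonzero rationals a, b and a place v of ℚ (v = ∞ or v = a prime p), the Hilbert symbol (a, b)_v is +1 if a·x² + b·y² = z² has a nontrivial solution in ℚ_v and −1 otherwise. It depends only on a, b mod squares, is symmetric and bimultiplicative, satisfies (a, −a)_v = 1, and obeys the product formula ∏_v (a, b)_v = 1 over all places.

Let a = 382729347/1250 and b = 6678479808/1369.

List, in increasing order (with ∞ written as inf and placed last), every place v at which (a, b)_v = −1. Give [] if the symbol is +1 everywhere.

[2, 7, 11, 13]

Mod squares: a ≡ 6006, b ≡ 7. Check v ∈ {∞, 2, 3, 5, 7, 11, 13, 17, 37}.
v=37: a=37^0·(≡12), b=37^-2·(≡10) mod 37; (12|37)=+1, (10|37)=+1; (−1)^{0·-2·18}·(+1)^-2·(+1)^0 = +1.
v=2: v_2(a)=-1, v_2(b)=6; units ≡ 3, 7 (mod 8); ε·ε+αω+βω = 1·1+-1·0+6·1 ≡ 1  ⇒  (a,b)_2 = -1.
v=13: a=13^1·(≡11), b=13^2·(≡6) mod 13; (11|13)=-1, (6|13)=-1; (−1)^{1·2·6}·(-1)^2·(-1)^1 = -1.
v=7: a=7^3·(≡2), b=7^1·(≡4) mod 7; (2|7)=+1, (4|7)=+1; (−1)^{3·1·3}·(+1)^1·(+1)^3 = -1.
v=5: a=5^-4·(≡1), b=5^0·(≡2) mod 5; (1|5)=+1, (2|5)=-1; (−1)^{-4·0·2}·(+1)^0·(-1)^-4 = +1.
v=3: a=3^3·(≡1), b=3^6·(≡1) mod 3; (1|3)=+1, (1|3)=+1; (−1)^{3·6·1}·(+1)^6·(+1)^3 = +1.
v=17: a=17^2·(≡12), b=17^0·(≡14) mod 17; (12|17)=-1, (14|17)=-1; (−1)^{2·0·8}·(-1)^0·(-1)^2 = +1.
v=∞: 6006 > 0 and 7 > 0  ⇒  (a,b)_∞ = +1.
v=11: a=11^1·(≡7), b=11^2·(≡6) mod 11; (7|11)=-1, (6|11)=-1; (−1)^{1·2·5}·(-1)^2·(-1)^1 = -1.
Ram(6006, 7) = {2, 7, 11, 13}; no ℚ_2-point on the conic.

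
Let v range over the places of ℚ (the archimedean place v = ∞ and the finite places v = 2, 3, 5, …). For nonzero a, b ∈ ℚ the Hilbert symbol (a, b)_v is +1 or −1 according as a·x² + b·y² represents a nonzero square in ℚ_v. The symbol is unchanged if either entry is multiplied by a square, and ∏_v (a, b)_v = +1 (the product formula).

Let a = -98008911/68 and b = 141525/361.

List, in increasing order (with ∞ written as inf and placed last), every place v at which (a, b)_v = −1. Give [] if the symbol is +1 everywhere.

[7, 13, 17, 43]

Mod squares: a ≡ -1529983, b ≡ 629. Check v ∈ {∞, 2, 3, 5, 7, 11, 13, 17, 19, 23, 37, 43}.
v=5: a=5^0·(≡3), b=5^2·(≡1) mod 5; (3|5)=-1, (1|5)=+1; (−1)^{0·2·2}·(-1)^2·(+1)^0 = +1.
v=13: a=13^1·(≡7), b=13^0·(≡2) mod 13; (7|13)=-1, (2|13)=-1; (−1)^{1·0·6}·(-1)^0·(-1)^1 = -1.
v=∞: -1529983 < 0 and 629 > 0  ⇒  (a,b)_∞ = +1.
v=17: a=17^-1·(≡4), b=17^1·(≡3) mod 17; (4|17)=+1, (3|17)=-1; (−1)^{-1·1·8}·(+1)^1·(-1)^-1 = -1.
v=23: a=23^1·(≡1), b=23^0·(≡9) mod 23; (1|23)=+1, (9|23)=+1; (−1)^{1·0·11}·(+1)^0·(+1)^1 = +1.
v=19: a=19^0·(≡16), b=19^-2·(≡13) mod 19; (16|19)=+1, (13|19)=-1; (−1)^{0·-2·9}·(+1)^-2·(-1)^0 = +1.
v=43: a=43^1·(≡13), b=43^0·(≡26) mod 43; (13|43)=+1, (26|43)=-1; (−1)^{1·0·21}·(+1)^0·(-1)^1 = -1.
v=2: v_2(a)=-2, v_2(b)=0; units ≡ 1, 5 (mod 8); ε·ε+αω+βω = 0·0+-2·1+0·0 ≡ 0  ⇒  (a,b)_2 = +1.
v=7: a=7^1·(≡3), b=7^0·(≡5) mod 7; (3|7)=-1, (5|7)=-1; (−1)^{1·0·3}·(-1)^0·(-1)^1 = -1.
v=11: a=11^2·(≡8), b=11^0·(≡6) mod 11; (8|11)=-1, (6|11)=-1; (−1)^{2·0·5}·(-1)^0·(-1)^2 = +1.
v=3: a=3^2·(≡2), b=3^2·(≡2) mod 3; (2|3)=-1, (2|3)=-1; (−1)^{2·2·1}·(-1)^2·(-1)^2 = +1.
v=37: a=37^0·(≡3), b=37^1·(≡19) mod 37; (3|37)=+1, (19|37)=-1; (−1)^{0·1·18}·(+1)^1·(-1)^0 = +1.
(-1529983, 629 / ℚ) ramifies at {7, 13, 17, 43}: a division algebra.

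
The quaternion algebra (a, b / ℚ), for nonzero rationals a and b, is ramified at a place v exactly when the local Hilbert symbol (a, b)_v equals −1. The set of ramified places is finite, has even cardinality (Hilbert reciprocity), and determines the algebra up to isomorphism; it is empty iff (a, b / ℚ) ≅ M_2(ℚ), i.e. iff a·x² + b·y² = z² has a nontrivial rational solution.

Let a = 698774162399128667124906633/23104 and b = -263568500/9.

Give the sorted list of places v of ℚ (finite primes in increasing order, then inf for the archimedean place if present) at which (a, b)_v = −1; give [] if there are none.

Mod squares: a ≡ 527137, b ≡ -2635685. Check v ∈ {∞, 2, 3, 5, 7, 11, 13, 19, 23, 41, 43}.
v=19: a=19^-2·(≡5), b=19^0·(≡12) mod 19; (5|19)=+1, (12|19)=-1; (−1)^{-2·0·9}·(+1)^0·(-1)^-2 = +1.
v=∞: 527137 > 0 and -2635685 < 0  ⇒  (a,b)_∞ = +1.
v=43: a=43^3·(≡40), b=43^1·(≡31) mod 43; (40|43)=+1, (31|43)=+1; (−1)^{3·1·21}·(+1)^1·(+1)^3 = -1.
v=7: a=7^2·(≡4), b=7^0·(≡4) mod 7; (4|7)=+1, (4|7)=+1; (−1)^{2·0·3}·(+1)^0·(+1)^2 = +1.
v=13: a=13^5·(≡8), b=13^1·(≡3) mod 13; (8|13)=-1, (3|13)=+1; (−1)^{5·1·6}·(-1)^1·(+1)^5 = -1.
v=41: a=41^3·(≡17), b=41^1·(≡6) mod 41; (17|41)=-1, (6|41)=-1; (−1)^{3·1·20}·(-1)^1·(-1)^3 = +1.
v=23: a=23^5·(≡21), b=23^1·(≡15) mod 23; (21|23)=-1, (15|23)=-1; (−1)^{5·1·11}·(-1)^1·(-1)^5 = -1.
v=11: a=11^2·(≡7), b=11^0·(≡4) mod 11; (7|11)=-1, (4|11)=+1; (−1)^{2·0·5}·(-1)^0·(+1)^2 = +1.
v=2: v_2(a)=-6, v_2(b)=2; units ≡ 1, 3 (mod 8); ε·ε+αω+βω = 0·1+-6·1+2·0 ≡ 0  ⇒  (a,b)_2 = +1.
v=5: a=5^0·(≡2), b=5^3·(≡3) mod 5; (2|5)=-1, (3|5)=-1; (−1)^{0·3·2}·(-1)^3·(-1)^0 = -1.
v=3: a=3^2·(≡1), b=3^-2·(≡1) mod 3; (1|3)=+1, (1|3)=+1; (−1)^{2·-2·1}·(+1)^-2·(+1)^2 = +1.
(527137, -2635685 / ℚ) ramifies at {5, 13, 23, 43}: a division algebra.

[5, 13, 23, 43]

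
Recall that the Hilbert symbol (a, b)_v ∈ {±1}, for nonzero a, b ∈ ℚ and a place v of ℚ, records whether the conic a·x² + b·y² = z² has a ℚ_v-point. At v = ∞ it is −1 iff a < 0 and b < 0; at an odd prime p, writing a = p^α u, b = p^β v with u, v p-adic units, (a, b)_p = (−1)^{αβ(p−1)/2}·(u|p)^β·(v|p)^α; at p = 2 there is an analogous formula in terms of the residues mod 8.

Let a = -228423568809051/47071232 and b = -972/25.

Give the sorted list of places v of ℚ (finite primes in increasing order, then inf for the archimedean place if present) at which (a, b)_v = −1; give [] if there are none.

Mod squares: a ≡ -374187, b ≡ -3. Check v ∈ {∞, 2, 3, 5, 7, 11, 13, 17, 23, 29}.
v=∞: -374187 < 0 and -3 < 0  ⇒  (a,b)_∞ = -1.
v=2: v_2(a)=-14, v_2(b)=2; units ≡ 5, 5 (mod 8); ε·ε+αω+βω = 0·0+-14·1+2·1 ≡ 0  ⇒  (a,b)_2 = +1.
v=7: a=7^6·(≡3), b=7^0·(≡2) mod 7; (3|7)=-1, (2|7)=+1; (−1)^{6·0·3}·(-1)^0·(+1)^6 = +1.
v=29: a=29^1·(≡3), b=29^0·(≡11) mod 29; (3|29)=-1, (11|29)=-1; (−1)^{1·0·14}·(-1)^0·(-1)^1 = -1.
v=17: a=17^-1·(≡15), b=17^0·(≡6) mod 17; (15|17)=+1, (6|17)=-1; (−1)^{-1·0·8}·(+1)^0·(-1)^-1 = -1.
v=23: a=23^1·(≡14), b=23^0·(≡20) mod 23; (14|23)=-1, (20|23)=-1; (−1)^{1·0·11}·(-1)^0·(-1)^1 = -1.
v=13: a=13^-2·(≡7), b=13^0·(≡10) mod 13; (7|13)=-1, (10|13)=+1; (−1)^{-2·0·6}·(-1)^0·(+1)^-2 = +1.
v=11: a=11^3·(≡10), b=11^0·(≡6) mod 11; (10|11)=-1, (6|11)=-1; (−1)^{3·0·5}·(-1)^0·(-1)^3 = -1.
v=3: a=3^7·(≡2), b=3^5·(≡2) mod 3; (2|3)=-1, (2|3)=-1; (−1)^{7·5·1}·(-1)^5·(-1)^7 = -1.
v=5: a=5^0·(≡2), b=5^-2·(≡3) mod 5; (2|5)=-1, (3|5)=-1; (−1)^{0·-2·2}·(-1)^-2·(-1)^0 = +1.
|Ram(-374187, -3)| = 6, even; anisotropic at {3, 11, 17, 23, 29, ∞}.

[3, 11, 17, 23, 29, inf]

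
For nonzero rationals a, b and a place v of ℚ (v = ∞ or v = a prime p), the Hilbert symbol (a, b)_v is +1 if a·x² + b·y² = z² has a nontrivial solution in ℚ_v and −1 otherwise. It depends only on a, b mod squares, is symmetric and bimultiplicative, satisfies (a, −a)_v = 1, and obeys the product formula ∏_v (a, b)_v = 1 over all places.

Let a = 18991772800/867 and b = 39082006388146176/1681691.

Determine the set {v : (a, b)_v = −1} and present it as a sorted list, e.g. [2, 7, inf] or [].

[7, 13]

Mod squares: a ≡ 6006, b ≡ 154. Check v ∈ {∞, 2, 3, 5, 7, 11, 13, 17, 23}.
v=2: v_2(a)=7, v_2(b)=21; units ≡ 3, 5 (mod 8); ε·ε+αω+βω = 1·0+7·1+21·1 ≡ 0  ⇒  (a,b)_2 = +1.
v=23: a=23^0·(≡6), b=23^-2·(≡8) mod 23; (6|23)=+1, (8|23)=+1; (−1)^{0·-2·11}·(+1)^-2·(+1)^0 = +1.
v=3: a=3^-1·(≡1), b=3^8·(≡1) mod 3; (1|3)=+1, (1|3)=+1; (−1)^{-1·8·1}·(+1)^8·(+1)^-1 = +1.
v=5: a=5^2·(≡1), b=5^0·(≡1) mod 5; (1|5)=+1, (1|5)=+1; (−1)^{2·0·2}·(+1)^0·(+1)^2 = +1.
v=∞: 6006 > 0 and 154 > 0  ⇒  (a,b)_∞ = +1.
v=7: a=7^3·(≡1), b=7^5·(≡4) mod 7; (1|7)=+1, (4|7)=+1; (−1)^{3·5·3}·(+1)^5·(+1)^3 = -1.
v=11: a=11^3·(≡2), b=11^-1·(≡5) mod 11; (2|11)=-1, (5|11)=+1; (−1)^{3·-1·5}·(-1)^-1·(+1)^3 = +1.
v=13: a=13^1·(≡7), b=13^2·(≡6) mod 13; (7|13)=-1, (6|13)=-1; (−1)^{1·2·6}·(-1)^2·(-1)^1 = -1.
v=17: a=17^-2·(≡5), b=17^-2·(≡16) mod 17; (5|17)=-1, (16|17)=+1; (−1)^{-2·-2·8}·(-1)^-2·(+1)^-2 = +1.
|Ram(6006, 154)| = 2, even; anisotropic at {7, 13}.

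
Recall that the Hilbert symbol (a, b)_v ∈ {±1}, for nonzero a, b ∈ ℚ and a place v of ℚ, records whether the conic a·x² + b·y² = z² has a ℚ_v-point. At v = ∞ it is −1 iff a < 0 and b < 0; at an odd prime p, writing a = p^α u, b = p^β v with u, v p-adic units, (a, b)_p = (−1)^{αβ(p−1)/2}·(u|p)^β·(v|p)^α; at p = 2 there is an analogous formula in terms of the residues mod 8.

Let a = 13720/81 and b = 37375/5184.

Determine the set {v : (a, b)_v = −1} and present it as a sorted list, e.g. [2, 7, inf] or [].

Mod squares: a ≡ 70, b ≡ 1495. Check v ∈ {∞, 2, 3, 5, 7, 13, 23}.
v=5: a=5^1·(≡4), b=5^3·(≡1) mod 5; (4|5)=+1, (1|5)=+1; (−1)^{1·3·2}·(+1)^3·(+1)^1 = +1.
v=13: a=13^0·(≡6), b=13^1·(≡8) mod 13; (6|13)=-1, (8|13)=-1; (−1)^{0·1·6}·(-1)^1·(-1)^0 = -1.
v=23: a=23^0·(≡1), b=23^1·(≡17) mod 23; (1|23)=+1, (17|23)=-1; (−1)^{0·1·11}·(+1)^1·(-1)^0 = +1.
v=2: v_2(a)=3, v_2(b)=-6; units ≡ 3, 7 (mod 8); ε·ε+αω+βω = 1·1+3·0+-6·1 ≡ 1  ⇒  (a,b)_2 = -1.
v=∞: 70 > 0 and 1495 > 0  ⇒  (a,b)_∞ = +1.
v=3: a=3^-4·(≡1), b=3^-4·(≡1) mod 3; (1|3)=+1, (1|3)=+1; (−1)^{-4·-4·1}·(+1)^-4·(+1)^-4 = +1.
v=7: a=7^3·(≡3), b=7^0·(≡4) mod 7; (3|7)=-1, (4|7)=+1; (−1)^{3·0·3}·(-1)^0·(+1)^3 = +1.
Ram(70, 1495) = {2, 13}; no ℚ_2-point on the conic.

[2, 13]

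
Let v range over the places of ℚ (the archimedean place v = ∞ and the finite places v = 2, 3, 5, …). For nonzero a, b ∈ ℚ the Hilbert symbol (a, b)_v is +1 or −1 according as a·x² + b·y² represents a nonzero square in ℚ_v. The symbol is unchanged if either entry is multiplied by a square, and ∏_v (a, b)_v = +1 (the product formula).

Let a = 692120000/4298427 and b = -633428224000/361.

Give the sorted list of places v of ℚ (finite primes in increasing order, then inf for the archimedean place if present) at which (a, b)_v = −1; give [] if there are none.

Mod squares: a ≡ 429, b ≡ -10. Check v ∈ {∞, 2, 3, 5, 7, 11, 13, 19}.
v=2: v_2(a)=6, v_2(b)=11; units ≡ 5, 3 (mod 8); ε·ε+αω+βω = 0·1+6·1+11·1 ≡ 1  ⇒  (a,b)_2 = -1.
v=19: a=19^-2·(≡5), b=19^-2·(≡1) mod 19; (5|19)=+1, (1|19)=+1; (−1)^{-2·-2·9}·(+1)^-2·(+1)^-2 = +1.
v=5: a=5^4·(≡1), b=5^3·(≡3) mod 5; (1|5)=+1, (3|5)=-1; (−1)^{4·3·2}·(+1)^3·(-1)^4 = +1.
v=3: a=3^-5·(≡2), b=3^0·(≡2) mod 3; (2|3)=-1, (2|3)=-1; (−1)^{-5·0·1}·(-1)^0·(-1)^-5 = -1.
v=7: a=7^-2·(≡2), b=7^0·(≡4) mod 7; (2|7)=+1, (4|7)=+1; (−1)^{-2·0·3}·(+1)^0·(+1)^-2 = +1.
v=∞: 429 > 0 and -10 < 0  ⇒  (a,b)_∞ = +1.
v=13: a=13^1·(≡7), b=13^2·(≡4) mod 13; (7|13)=-1, (4|13)=+1; (−1)^{1·2·6}·(-1)^2·(+1)^1 = +1.
v=11: a=11^3·(≡8), b=11^4·(≡5) mod 11; (8|11)=-1, (5|11)=+1; (−1)^{3·4·5}·(-1)^4·(+1)^3 = +1.
|Ram(429, -10)| = 2, even; anisotropic at {2, 3}.

[2, 3]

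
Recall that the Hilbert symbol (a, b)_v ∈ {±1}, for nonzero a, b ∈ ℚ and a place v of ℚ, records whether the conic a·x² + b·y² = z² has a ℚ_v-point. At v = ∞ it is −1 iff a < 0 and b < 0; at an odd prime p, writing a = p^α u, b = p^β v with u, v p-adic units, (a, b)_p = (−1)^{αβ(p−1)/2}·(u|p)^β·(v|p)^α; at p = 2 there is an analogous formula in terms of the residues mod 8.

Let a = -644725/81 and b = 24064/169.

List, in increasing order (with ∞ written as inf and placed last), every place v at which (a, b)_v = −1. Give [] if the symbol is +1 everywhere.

[37, 41]

Mod squares: a ≡ -25789, b ≡ 94. Check v ∈ {∞, 2, 3, 5, 13, 17, 37, 41, 47}.
v=37: a=37^1·(≡32), b=37^0·(≡13) mod 37; (32|37)=-1, (13|37)=-1; (−1)^{1·0·18}·(-1)^0·(-1)^1 = -1.
v=41: a=41^1·(≡22), b=41^0·(≡24) mod 41; (22|41)=-1, (24|41)=-1; (−1)^{1·0·20}·(-1)^0·(-1)^1 = -1.
v=47: a=47^0·(≡2), b=47^1·(≡25) mod 47; (2|47)=+1, (25|47)=+1; (−1)^{0·1·23}·(+1)^1·(+1)^0 = +1.
v=5: a=5^2·(≡1), b=5^0·(≡1) mod 5; (1|5)=+1, (1|5)=+1; (−1)^{2·0·2}·(+1)^0·(+1)^2 = +1.
v=2: v_2(a)=0, v_2(b)=9; units ≡ 3, 7 (mod 8); ε·ε+αω+βω = 1·1+0·0+9·1 ≡ 0  ⇒  (a,b)_2 = +1.
v=∞: -25789 < 0 and 94 > 0  ⇒  (a,b)_∞ = +1.
v=17: a=17^1·(≡8), b=17^0·(≡8) mod 17; (8|17)=+1, (8|17)=+1; (−1)^{1·0·8}·(+1)^0·(+1)^1 = +1.
v=3: a=3^-4·(≡2), b=3^0·(≡1) mod 3; (2|3)=-1, (1|3)=+1; (−1)^{-4·0·1}·(-1)^0·(+1)^-4 = +1.
v=13: a=13^0·(≡12), b=13^-2·(≡1) mod 13; (12|13)=+1, (1|13)=+1; (−1)^{0·-2·6}·(+1)^-2·(+1)^0 = +1.
(-25789, 94 / ℚ) ramifies at {37, 41}: a division algebra.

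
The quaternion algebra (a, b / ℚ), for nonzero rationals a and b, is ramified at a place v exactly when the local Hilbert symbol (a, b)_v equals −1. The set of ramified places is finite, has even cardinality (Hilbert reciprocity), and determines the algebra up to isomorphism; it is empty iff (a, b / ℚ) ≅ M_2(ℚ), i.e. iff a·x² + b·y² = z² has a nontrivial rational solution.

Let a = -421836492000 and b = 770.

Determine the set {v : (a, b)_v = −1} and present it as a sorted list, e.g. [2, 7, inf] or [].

[3, 7]

Mod squares: a ≡ -30, b ≡ 770. Check v ∈ {∞, 2, 3, 5, 7, 11}.
v=5: a=5^3·(≡4), b=5^1·(≡4) mod 5; (4|5)=+1, (4|5)=+1; (−1)^{3·1·2}·(+1)^1·(+1)^3 = +1.
v=11: a=11^4·(≡3), b=11^1·(≡4) mod 11; (3|11)=+1, (4|11)=+1; (−1)^{4·1·5}·(+1)^1·(+1)^4 = +1.
v=∞: -30 < 0 and 770 > 0  ⇒  (a,b)_∞ = +1.
v=7: a=7^4·(≡6), b=7^1·(≡5) mod 7; (6|7)=-1, (5|7)=-1; (−1)^{4·1·3}·(-1)^1·(-1)^4 = -1.
v=3: a=3^1·(≡2), b=3^0·(≡2) mod 3; (2|3)=-1, (2|3)=-1; (−1)^{1·0·1}·(-1)^0·(-1)^1 = -1.
v=2: v_2(a)=5, v_2(b)=1; units ≡ 1, 1 (mod 8); ε·ε+αω+βω = 0·0+5·0+1·0 ≡ 0  ⇒  (a,b)_2 = +1.
Ram(-30, 770) = {3, 7}; no ℚ_3-point on the conic.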